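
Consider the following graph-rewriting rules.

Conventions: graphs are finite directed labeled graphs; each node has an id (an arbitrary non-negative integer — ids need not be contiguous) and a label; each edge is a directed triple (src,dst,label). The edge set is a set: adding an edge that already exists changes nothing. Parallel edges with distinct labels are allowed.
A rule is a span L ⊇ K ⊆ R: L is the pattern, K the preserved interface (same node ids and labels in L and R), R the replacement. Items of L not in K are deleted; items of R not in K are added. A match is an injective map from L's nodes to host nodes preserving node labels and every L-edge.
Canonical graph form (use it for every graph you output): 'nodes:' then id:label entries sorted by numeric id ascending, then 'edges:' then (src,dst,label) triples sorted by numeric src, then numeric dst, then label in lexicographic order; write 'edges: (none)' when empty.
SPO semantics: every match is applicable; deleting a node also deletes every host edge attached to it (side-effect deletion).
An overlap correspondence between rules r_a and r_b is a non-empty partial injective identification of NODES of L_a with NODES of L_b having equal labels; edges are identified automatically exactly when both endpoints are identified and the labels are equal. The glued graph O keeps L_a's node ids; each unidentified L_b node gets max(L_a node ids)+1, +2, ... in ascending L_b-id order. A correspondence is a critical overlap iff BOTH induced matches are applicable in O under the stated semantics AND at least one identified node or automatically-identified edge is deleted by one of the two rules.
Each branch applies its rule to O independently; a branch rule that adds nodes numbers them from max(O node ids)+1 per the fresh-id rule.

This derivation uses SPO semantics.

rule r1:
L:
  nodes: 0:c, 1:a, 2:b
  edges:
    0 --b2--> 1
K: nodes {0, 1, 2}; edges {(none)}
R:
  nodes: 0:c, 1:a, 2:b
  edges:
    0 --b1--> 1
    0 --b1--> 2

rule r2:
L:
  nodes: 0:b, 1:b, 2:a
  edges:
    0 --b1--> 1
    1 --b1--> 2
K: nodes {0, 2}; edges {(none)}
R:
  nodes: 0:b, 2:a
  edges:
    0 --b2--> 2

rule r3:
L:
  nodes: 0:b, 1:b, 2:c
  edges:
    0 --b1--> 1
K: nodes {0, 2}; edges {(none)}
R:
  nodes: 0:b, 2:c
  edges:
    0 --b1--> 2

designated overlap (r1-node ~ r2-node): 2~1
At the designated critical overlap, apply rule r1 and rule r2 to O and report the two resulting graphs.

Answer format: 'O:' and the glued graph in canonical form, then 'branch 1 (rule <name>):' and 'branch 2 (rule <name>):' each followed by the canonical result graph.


O:
nodes: 0:c, 1:a, 2:b, 3:b, 4:a
edges: (0,1,b2); (2,4,b1); (3,2,b1)
branch 1 (rule r1):
nodes: 0:c, 1:a, 2:b, 3:b, 4:a
edges: (0,1,b1); (0,2,b1); (2,4,b1); (3,2,b1)
branch 2 (rule r2):
nodes: 0:c, 1:a, 3:b, 4:a
edges: (0,1,b2); (3,4,b2)


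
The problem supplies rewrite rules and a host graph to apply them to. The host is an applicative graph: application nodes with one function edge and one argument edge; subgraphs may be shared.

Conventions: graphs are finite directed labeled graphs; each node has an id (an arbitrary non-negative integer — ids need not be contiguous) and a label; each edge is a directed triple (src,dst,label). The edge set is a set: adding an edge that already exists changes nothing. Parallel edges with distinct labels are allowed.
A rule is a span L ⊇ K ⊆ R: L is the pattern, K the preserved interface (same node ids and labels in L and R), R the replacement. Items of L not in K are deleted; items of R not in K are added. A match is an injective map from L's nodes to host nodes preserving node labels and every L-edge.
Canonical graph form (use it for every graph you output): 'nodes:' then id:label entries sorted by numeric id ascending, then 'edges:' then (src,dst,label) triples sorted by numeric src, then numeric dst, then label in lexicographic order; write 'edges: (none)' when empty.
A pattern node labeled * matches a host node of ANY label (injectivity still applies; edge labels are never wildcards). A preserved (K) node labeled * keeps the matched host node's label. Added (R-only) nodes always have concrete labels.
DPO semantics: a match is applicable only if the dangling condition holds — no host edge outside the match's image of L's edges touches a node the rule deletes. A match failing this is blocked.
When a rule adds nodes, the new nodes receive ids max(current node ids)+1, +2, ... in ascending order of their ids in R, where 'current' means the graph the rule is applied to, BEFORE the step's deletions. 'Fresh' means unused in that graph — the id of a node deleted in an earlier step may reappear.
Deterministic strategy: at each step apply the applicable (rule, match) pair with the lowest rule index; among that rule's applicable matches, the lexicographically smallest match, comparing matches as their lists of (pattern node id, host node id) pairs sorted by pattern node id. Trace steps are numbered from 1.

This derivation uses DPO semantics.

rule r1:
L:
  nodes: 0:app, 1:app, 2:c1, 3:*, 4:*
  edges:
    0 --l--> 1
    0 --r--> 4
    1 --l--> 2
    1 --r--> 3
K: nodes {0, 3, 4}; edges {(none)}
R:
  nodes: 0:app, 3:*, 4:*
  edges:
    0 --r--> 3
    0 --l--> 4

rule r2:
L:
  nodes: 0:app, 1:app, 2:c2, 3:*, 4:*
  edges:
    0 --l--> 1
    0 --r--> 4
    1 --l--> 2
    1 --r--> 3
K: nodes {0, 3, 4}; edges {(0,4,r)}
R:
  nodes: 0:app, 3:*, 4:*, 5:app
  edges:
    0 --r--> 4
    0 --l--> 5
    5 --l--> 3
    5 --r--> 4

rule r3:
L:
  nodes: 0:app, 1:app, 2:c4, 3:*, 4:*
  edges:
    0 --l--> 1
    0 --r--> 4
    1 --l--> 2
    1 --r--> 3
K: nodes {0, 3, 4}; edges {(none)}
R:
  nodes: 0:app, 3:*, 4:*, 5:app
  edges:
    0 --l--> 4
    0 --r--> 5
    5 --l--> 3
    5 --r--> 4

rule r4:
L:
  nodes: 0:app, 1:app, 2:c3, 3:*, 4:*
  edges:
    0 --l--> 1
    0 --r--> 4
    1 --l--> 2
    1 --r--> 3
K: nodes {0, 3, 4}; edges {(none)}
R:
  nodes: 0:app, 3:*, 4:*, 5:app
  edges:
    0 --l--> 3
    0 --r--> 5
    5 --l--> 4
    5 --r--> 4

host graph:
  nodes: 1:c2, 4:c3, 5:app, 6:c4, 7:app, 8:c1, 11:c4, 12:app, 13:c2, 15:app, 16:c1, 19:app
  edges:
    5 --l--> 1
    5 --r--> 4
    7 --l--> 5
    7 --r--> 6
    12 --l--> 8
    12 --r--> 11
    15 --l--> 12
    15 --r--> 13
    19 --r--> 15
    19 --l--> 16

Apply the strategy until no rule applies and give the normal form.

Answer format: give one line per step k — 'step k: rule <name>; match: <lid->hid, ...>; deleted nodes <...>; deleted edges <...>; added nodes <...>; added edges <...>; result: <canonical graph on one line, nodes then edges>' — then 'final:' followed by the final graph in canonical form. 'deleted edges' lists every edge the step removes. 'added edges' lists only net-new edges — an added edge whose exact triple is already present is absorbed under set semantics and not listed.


step 1: rule r1; match: 0->15, 1->12, 2->8, 3->11, 4->13; deleted nodes 8, 12; deleted edges (12,8,l); (12,11,r); (15,12,l); (15,13,r); added nodes (none); added edges (15,11,r); (15,13,l); result: nodes: 1:c2, 4:c3, 5:app, 6:c4, 7:app, 11:c4, 13:c2, 15:app, 16:c1, 19:app edges: (5,1,l); (5,4,r); (7,5,l); (7,6,r); (15,11,r); (15,13,l); (19,15,r); (19,16,l)
step 2: rule r2; match: 0->7, 1->5, 2->1, 3->4, 4->6; deleted nodes 1, 5; deleted edges (5,1,l); (5,4,r); (7,5,l); added nodes 20; added edges (7,20,l); (20,4,l); (20,6,r); result: nodes: 4:c3, 6:c4, 7:app, 11:c4, 13:c2, 15:app, 16:c1, 19:app, 20:app edges: (7,6,r); (7,20,l); (15,11,r); (15,13,l); (19,15,r); (19,16,l); (20,4,l); (20,6,r)
final:
nodes: 4:c3, 6:c4, 7:app, 11:c4, 13:c2, 15:app, 16:c1, 19:app, 20:app
edges: (7,6,r); (7,20,l); (15,11,r); (15,13,l); (19,15,r); (19,16,l); (20,4,l); (20,6,r)


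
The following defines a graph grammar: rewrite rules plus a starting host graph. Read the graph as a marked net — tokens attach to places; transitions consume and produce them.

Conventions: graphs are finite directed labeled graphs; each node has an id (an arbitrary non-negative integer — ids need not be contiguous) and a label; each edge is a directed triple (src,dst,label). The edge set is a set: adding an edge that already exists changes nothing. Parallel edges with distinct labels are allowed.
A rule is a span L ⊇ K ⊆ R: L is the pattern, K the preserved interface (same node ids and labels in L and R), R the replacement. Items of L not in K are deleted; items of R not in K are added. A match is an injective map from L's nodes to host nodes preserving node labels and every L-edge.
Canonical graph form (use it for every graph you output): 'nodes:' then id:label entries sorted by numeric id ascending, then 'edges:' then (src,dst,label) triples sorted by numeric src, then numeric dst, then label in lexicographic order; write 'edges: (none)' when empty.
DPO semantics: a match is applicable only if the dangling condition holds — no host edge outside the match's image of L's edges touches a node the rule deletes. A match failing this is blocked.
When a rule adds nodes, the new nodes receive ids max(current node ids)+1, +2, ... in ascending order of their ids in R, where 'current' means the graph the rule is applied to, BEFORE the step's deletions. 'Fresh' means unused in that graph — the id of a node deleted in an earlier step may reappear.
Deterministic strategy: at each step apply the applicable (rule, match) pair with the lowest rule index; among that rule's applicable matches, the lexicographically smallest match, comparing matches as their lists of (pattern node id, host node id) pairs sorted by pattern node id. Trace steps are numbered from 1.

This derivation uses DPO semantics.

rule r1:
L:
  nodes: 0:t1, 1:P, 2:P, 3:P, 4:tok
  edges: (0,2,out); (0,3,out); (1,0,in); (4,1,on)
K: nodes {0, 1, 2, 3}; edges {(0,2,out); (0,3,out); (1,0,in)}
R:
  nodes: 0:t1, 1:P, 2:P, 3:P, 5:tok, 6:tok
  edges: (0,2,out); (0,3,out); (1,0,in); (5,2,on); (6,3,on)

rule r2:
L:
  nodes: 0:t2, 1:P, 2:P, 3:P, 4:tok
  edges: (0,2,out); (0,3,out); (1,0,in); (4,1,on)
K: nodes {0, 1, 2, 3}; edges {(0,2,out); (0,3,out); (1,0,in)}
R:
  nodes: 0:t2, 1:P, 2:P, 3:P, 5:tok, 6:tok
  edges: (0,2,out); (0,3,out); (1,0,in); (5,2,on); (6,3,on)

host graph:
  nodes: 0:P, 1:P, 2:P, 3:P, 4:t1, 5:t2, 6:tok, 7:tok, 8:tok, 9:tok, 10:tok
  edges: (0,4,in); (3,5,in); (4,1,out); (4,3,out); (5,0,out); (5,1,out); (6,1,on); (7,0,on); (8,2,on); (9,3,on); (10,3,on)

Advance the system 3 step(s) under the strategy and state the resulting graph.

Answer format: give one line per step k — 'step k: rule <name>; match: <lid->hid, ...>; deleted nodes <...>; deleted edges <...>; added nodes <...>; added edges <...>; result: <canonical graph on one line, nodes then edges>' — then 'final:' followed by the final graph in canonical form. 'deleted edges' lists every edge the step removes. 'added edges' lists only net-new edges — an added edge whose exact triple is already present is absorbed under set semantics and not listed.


step 1: rule r1; match: 0->4, 1->0, 2->1, 3->3, 4->7; deleted nodes 7; deleted edges (7,0,on); added nodes 11, 12; added edges (11,1,on); (12,3,on); result: nodes: 0:P, 1:P, 2:P, 3:P, 4:t1, 5:t2, 6:tok, 8:tok, 9:tok, 10:tok, 11:tok, 12:tok edges: (0,4,in); (3,5,in); (4,1,out); (4,3,out); (5,0,out); (5,1,out); (6,1,on); (8,2,on); (9,3,on); (10,3,on); (11,1,on); (12,3,on)
step 2: rule r2; match: 0->5, 1->3, 2->0, 3->1, 4->9; deleted nodes 9; deleted edges (9,3,on); added nodes 13, 14; added edges (13,0,on); (14,1,on); result: nodes: 0:P, 1:P, 2:P, 3:P, 4:t1, 5:t2, 6:tok, 8:tok, 10:tok, 11:tok, 12:tok, 13:tok, 14:tok edges: (0,4,in); (3,5,in); (4,1,out); (4,3,out); (5,0,out); (5,1,out); (6,1,on); (8,2,on); (10,3,on); (11,1,on); (12,3,on); (13,0,on); (14,1,on)
step 3: rule r1; match: 0->4, 1->0, 2->1, 3->3, 4->13; deleted nodes 13; deleted edges (13,0,on); added nodes 15, 16; added edges (15,1,on); (16,3,on); result: nodes: 0:P, 1:P, 2:P, 3:P, 4:t1, 5:t2, 6:tok, 8:tok, 10:tok, 11:tok, 12:tok, 14:tok, 15:tok, 16:tok edges: (0,4,in); (3,5,in); (4,1,out); (4,3,out); (5,0,out); (5,1,out); (6,1,on); (8,2,on); (10,3,on); (11,1,on); (12,3,on); (14,1,on); (15,1,on); (16,3,on)
final:
nodes: 0:P, 1:P, 2:P, 3:P, 4:t1, 5:t2, 6:tok, 8:tok, 10:tok, 11:tok, 12:tok, 14:tok, 15:tok, 16:tok
edges: (0,4,in); (3,5,in); (4,1,out); (4,3,out); (5,0,out); (5,1,out); (6,1,on); (8,2,on); (10,3,on); (11,1,on); (12,3,on); (14,1,on); (15,1,on); (16,3,on)


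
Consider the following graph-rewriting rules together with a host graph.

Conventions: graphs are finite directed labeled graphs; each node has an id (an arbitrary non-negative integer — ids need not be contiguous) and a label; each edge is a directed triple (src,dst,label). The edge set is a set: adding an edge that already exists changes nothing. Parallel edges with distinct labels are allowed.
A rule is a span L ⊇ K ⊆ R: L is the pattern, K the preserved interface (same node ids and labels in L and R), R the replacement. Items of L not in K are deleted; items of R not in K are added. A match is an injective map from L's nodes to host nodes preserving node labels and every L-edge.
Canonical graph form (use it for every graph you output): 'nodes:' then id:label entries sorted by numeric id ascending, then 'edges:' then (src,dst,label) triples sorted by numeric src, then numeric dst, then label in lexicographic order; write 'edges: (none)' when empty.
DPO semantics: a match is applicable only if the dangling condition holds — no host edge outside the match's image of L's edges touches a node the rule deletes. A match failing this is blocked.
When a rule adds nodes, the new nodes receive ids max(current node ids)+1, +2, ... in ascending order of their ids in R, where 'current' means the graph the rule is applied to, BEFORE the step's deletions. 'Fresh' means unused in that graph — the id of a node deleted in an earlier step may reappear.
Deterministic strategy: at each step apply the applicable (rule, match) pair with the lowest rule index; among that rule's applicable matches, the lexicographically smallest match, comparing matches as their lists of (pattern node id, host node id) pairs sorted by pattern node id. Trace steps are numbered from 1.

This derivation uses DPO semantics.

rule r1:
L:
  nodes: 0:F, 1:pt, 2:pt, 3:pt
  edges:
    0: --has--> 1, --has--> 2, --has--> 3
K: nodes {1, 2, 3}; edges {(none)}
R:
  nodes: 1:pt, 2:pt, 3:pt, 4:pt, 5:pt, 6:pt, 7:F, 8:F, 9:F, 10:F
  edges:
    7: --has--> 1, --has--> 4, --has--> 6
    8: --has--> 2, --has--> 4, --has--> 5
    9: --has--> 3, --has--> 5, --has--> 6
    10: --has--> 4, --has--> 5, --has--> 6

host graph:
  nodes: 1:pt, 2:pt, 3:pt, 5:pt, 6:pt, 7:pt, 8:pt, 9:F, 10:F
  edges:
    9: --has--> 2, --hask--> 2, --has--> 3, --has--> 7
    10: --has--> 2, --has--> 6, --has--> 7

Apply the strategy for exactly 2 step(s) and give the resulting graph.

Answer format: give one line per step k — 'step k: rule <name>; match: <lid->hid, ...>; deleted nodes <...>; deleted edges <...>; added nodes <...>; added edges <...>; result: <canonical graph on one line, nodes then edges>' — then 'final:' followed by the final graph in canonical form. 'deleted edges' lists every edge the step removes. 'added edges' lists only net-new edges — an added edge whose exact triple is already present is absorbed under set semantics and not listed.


step 1: rule r1; match: 0->10, 1->2, 2->6, 3->7; deleted nodes 10; deleted edges (10,2,has); (10,6,has); (10,7,has); added nodes 11, 12, 13, 14, 15, 16, 17; added edges (14,2,has); (14,11,has); (14,13,has); (15,6,has); (15,11,has); (15,12,has); (16,7,has); (16,12,has); (16,13,has); (17,11,has); (17,12,has); (17,13,has); result: nodes: 1:pt, 2:pt, 3:pt, 5:pt, 6:pt, 7:pt, 8:pt, 9:F, 11:pt, 12:pt, 13:pt, 14:F, 15:F, 16:F, 17:F edges: (9,2,has); (9,2,hask); (9,3,has); (9,7,has); (14,2,has); (14,11,has); (14,13,has); (15,6,has); (15,11,has); (15,12,has); (16,7,has); (16,12,has); (16,13,has); (17,11,has); (17,12,has); (17,13,has)
step 2: rule r1; match: 0->14, 1->2, 2->11, 3->13; deleted nodes 14; deleted edges (14,2,has); (14,11,has); (14,13,has); added nodes 18, 19, 20, 21, 22, 23, 24; added edges (21,2,has); (21,18,has); (21,20,has); (22,11,has); (22,18,has); (22,19,has); (23,13,has); (23,19,has); (23,20,has); (24,18,has); (24,19,has); (24,20,has); result: nodes: 1:pt, 2:pt, 3:pt, 5:pt, 6:pt, 7:pt, 8:pt, 9:F, 11:pt, 12:pt, 13:pt, 15:F, 16:F, 17:F, 18:pt, 19:pt, 20:pt, 21:F, 22:F, 23:F, 24:F edges: (9,2,has); (9,2,hask); (9,3,has); (9,7,has); (15,6,has); (15,11,has); (15,12,has); (16,7,has); (16,12,has); (16,13,has); (17,11,has); (17,12,has); (17,13,has); (21,2,has); (21,18,has); (21,20,has); (22,11,has); (22,18,has); (22,19,has); (23,13,has); (23,19,has); (23,20,has); (24,18,has); (24,19,has); (24,20,has)
final:
nodes: 1:pt, 2:pt, 3:pt, 5:pt, 6:pt, 7:pt, 8:pt, 9:F, 11:pt, 12:pt, 13:pt, 15:F, 16:F, 17:F, 18:pt, 19:pt, 20:pt, 21:F, 22:F, 23:F, 24:F
edges: (9,2,has); (9,2,hask); (9,3,has); (9,7,has); (15,6,has); (15,11,has); (15,12,has); (16,7,has); (16,12,has); (16,13,has); (17,11,has); (17,12,has); (17,13,has); (21,2,has); (21,18,has); (21,20,has); (22,11,has); (22,18,has); (22,19,has); (23,13,has); (23,19,has); (23,20,has); (24,18,has); (24,19,has); (24,20,has)


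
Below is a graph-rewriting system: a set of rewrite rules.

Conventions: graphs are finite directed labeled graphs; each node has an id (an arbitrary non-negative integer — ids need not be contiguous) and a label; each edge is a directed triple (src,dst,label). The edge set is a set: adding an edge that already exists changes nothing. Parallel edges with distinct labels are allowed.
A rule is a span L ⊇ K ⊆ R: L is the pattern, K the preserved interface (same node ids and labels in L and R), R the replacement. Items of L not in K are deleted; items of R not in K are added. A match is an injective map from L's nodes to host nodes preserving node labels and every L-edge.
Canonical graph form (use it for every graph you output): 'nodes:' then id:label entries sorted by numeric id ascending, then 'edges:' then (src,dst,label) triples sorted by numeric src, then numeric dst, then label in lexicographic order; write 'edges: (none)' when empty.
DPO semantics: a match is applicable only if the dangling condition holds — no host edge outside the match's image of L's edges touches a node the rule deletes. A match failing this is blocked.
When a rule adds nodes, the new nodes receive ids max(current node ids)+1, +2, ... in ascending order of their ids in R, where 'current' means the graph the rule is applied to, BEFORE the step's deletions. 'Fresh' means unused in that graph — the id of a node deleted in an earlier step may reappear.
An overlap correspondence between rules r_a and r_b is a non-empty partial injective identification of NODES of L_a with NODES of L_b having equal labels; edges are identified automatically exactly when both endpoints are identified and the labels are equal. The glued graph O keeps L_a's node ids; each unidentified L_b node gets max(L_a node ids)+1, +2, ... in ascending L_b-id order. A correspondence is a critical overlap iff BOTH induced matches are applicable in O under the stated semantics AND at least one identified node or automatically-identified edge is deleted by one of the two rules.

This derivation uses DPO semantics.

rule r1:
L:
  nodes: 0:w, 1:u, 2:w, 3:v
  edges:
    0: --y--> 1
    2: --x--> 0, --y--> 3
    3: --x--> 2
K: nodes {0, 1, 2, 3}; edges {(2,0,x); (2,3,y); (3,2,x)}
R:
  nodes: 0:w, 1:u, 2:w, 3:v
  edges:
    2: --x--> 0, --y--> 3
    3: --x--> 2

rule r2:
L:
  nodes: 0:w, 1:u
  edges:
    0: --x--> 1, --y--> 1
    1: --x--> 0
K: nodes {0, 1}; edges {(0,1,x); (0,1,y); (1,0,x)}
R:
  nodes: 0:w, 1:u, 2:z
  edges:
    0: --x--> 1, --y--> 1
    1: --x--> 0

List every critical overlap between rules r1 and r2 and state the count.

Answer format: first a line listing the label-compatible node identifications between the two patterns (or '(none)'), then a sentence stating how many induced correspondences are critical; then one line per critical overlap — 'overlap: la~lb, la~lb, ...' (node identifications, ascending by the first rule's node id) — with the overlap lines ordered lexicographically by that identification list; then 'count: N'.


label-compatible node identifications between L(r1) and L(r2): 0~0, 1~1, 2~0
1 of the induced correspondences is a critical overlap of r1 and r2.
overlap: 0~0, 1~1
count: 1


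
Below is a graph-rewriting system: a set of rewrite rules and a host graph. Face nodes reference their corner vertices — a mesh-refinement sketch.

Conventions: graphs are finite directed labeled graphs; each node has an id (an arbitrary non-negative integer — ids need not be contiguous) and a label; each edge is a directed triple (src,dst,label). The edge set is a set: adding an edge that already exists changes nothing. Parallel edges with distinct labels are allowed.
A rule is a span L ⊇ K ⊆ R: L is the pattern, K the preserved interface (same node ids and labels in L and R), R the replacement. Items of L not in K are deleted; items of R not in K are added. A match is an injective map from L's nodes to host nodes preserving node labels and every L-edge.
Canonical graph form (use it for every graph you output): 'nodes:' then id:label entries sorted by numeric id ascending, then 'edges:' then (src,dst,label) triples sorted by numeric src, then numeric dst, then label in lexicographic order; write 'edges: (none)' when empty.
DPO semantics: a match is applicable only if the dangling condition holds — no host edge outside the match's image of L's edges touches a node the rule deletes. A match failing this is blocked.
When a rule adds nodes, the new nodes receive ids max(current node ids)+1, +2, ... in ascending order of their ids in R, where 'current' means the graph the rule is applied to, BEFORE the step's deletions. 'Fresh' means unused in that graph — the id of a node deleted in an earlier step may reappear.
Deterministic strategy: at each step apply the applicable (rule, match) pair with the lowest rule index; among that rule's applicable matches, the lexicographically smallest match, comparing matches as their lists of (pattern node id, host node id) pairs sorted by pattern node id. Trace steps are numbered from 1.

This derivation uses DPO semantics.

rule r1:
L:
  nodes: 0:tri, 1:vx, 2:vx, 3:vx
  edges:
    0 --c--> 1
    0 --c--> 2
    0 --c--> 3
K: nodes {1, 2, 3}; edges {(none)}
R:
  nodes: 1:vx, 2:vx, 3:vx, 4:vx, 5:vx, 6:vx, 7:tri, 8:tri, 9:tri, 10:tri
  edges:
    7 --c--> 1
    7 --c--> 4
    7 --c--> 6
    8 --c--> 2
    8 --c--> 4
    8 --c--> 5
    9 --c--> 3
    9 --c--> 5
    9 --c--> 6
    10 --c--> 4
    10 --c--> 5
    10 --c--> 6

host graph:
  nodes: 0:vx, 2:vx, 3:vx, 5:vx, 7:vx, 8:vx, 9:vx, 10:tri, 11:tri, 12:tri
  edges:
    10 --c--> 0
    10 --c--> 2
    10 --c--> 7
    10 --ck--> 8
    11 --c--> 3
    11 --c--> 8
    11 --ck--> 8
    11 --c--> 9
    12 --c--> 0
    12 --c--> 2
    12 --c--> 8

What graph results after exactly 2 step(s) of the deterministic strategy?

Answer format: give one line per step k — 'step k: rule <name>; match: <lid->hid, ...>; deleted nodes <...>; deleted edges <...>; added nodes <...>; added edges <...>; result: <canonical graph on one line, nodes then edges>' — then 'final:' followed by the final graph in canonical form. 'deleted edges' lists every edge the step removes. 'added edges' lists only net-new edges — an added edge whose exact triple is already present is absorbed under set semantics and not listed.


step 1: rule r1; match: 0->12, 1->0, 2->2, 3->8; deleted nodes 12; deleted edges (12,0,c); (12,2,c); (12,8,c); added nodes 13, 14, 15, 16, 17, 18, 19; added edges (16,0,c); (16,13,c); (16,15,c); (17,2,c); (17,13,c); (17,14,c); (18,8,c); (18,14,c); (18,15,c); (19,13,c); (19,14,c); (19,15,c); result: nodes: 0:vx, 2:vx, 3:vx, 5:vx, 7:vx, 8:vx, 9:vx, 10:tri, 11:tri, 13:vx, 14:vx, 15:vx, 16:tri, 17:tri, 18:tri, 19:tri edges: (10,0,c); (10,2,c); (10,7,c); (10,8,ck); (11,3,c); (11,8,c); (11,8,ck); (11,9,c); (16,0,c); (16,13,c); (16,15,c); (17,2,c); (17,13,c); (17,14,c); (18,8,c); (18,14,c); (18,15,c); (19,13,c); (19,14,c); (19,15,c)
step 2: rule r1; match: 0->16, 1->0, 2->13, 3->15; deleted nodes 16; deleted edges (16,0,c); (16,13,c); (16,15,c); added nodes 20, 21, 22, 23, 24, 25, 26; added edges (23,0,c); (23,20,c); (23,22,c); (24,13,c); (24,20,c); (24,21,c); (25,15,c); (25,21,c); (25,22,c); (26,20,c); (26,21,c); (26,22,c); result: nodes: 0:vx, 2:vx, 3:vx, 5:vx, 7:vx, 8:vx, 9:vx, 10:tri, 11:tri, 13:vx, 14:vx, 15:vx, 17:tri, 18:tri, 19:tri, 20:vx, 21:vx, 22:vx, 23:tri, 24:tri, 25:tri, 26:tri edges: (10,0,c); (10,2,c); (10,7,c); (10,8,ck); (11,3,c); (11,8,c); (11,8,ck); (11,9,c); (17,2,c); (17,13,c); (17,14,c); (18,8,c); (18,14,c); (18,15,c); (19,13,c); (19,14,c); (19,15,c); (23,0,c); (23,20,c); (23,22,c); (24,13,c); (24,20,c); (24,21,c); (25,15,c); (25,21,c); (25,22,c); (26,20,c); (26,21,c); (26,22,c)
final:
nodes: 0:vx, 2:vx, 3:vx, 5:vx, 7:vx, 8:vx, 9:vx, 10:tri, 11:tri, 13:vx, 14:vx, 15:vx, 17:tri, 18:tri, 19:tri, 20:vx, 21:vx, 22:vx, 23:tri, 24:tri, 25:tri, 26:tri
edges: (10,0,c); (10,2,c); (10,7,c); (10,8,ck); (11,3,c); (11,8,c); (11,8,ck); (11,9,c); (17,2,c); (17,13,c); (17,14,c); (18,8,c); (18,14,c); (18,15,c); (19,13,c); (19,14,c); (19,15,c); (23,0,c); (23,20,c); (23,22,c); (24,13,c); (24,20,c); (24,21,c); (25,15,c); (25,21,c); (25,22,c); (26,20,c); (26,21,c); (26,22,c)


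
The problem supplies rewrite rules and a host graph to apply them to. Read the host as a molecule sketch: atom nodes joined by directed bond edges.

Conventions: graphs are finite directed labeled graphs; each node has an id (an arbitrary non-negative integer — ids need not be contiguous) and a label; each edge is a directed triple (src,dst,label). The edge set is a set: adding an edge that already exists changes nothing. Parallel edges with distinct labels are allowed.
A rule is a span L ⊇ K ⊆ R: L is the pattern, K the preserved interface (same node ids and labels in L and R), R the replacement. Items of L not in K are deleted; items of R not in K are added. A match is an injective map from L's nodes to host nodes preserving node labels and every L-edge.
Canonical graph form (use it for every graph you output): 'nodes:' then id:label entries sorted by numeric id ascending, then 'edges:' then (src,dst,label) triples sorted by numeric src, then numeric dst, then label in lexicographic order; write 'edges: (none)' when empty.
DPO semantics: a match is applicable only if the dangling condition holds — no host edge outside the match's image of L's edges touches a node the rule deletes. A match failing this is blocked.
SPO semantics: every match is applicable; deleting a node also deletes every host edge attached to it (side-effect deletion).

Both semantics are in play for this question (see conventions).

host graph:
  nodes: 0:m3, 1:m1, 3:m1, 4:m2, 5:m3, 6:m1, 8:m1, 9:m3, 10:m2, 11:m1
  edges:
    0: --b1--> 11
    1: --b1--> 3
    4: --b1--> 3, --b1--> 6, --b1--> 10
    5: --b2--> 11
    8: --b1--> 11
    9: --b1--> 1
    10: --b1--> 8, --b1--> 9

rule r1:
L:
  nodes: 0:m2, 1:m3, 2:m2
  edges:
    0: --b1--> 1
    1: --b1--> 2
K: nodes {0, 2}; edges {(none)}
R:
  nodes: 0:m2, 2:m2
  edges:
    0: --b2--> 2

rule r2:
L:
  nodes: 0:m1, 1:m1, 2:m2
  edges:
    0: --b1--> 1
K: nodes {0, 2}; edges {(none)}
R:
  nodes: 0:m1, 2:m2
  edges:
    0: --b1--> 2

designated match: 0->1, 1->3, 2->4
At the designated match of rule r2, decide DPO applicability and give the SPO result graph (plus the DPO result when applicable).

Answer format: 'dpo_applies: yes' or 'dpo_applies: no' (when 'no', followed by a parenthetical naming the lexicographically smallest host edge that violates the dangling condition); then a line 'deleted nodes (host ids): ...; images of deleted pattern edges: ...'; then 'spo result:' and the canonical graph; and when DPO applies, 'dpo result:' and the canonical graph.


dpo_applies: no
(the rule deletes node 3, which keeps host edge (4,3,b1) outside the match image — the dangling condition fails, DPO blocks; SPO proceeds and side-deletes such edges)
deleted nodes (host ids): 3; images of deleted pattern edges: (1,3,b1)
spo result:
nodes: 0:m3, 1:m1, 4:m2, 5:m3, 6:m1, 8:m1, 9:m3, 10:m2, 11:m1
edges: (0,11,b1); (1,4,b1); (4,6,b1); (4,10,b1); (5,11,b2); (8,11,b1); (9,1,b1); (10,8,b1); (10,9,b1)


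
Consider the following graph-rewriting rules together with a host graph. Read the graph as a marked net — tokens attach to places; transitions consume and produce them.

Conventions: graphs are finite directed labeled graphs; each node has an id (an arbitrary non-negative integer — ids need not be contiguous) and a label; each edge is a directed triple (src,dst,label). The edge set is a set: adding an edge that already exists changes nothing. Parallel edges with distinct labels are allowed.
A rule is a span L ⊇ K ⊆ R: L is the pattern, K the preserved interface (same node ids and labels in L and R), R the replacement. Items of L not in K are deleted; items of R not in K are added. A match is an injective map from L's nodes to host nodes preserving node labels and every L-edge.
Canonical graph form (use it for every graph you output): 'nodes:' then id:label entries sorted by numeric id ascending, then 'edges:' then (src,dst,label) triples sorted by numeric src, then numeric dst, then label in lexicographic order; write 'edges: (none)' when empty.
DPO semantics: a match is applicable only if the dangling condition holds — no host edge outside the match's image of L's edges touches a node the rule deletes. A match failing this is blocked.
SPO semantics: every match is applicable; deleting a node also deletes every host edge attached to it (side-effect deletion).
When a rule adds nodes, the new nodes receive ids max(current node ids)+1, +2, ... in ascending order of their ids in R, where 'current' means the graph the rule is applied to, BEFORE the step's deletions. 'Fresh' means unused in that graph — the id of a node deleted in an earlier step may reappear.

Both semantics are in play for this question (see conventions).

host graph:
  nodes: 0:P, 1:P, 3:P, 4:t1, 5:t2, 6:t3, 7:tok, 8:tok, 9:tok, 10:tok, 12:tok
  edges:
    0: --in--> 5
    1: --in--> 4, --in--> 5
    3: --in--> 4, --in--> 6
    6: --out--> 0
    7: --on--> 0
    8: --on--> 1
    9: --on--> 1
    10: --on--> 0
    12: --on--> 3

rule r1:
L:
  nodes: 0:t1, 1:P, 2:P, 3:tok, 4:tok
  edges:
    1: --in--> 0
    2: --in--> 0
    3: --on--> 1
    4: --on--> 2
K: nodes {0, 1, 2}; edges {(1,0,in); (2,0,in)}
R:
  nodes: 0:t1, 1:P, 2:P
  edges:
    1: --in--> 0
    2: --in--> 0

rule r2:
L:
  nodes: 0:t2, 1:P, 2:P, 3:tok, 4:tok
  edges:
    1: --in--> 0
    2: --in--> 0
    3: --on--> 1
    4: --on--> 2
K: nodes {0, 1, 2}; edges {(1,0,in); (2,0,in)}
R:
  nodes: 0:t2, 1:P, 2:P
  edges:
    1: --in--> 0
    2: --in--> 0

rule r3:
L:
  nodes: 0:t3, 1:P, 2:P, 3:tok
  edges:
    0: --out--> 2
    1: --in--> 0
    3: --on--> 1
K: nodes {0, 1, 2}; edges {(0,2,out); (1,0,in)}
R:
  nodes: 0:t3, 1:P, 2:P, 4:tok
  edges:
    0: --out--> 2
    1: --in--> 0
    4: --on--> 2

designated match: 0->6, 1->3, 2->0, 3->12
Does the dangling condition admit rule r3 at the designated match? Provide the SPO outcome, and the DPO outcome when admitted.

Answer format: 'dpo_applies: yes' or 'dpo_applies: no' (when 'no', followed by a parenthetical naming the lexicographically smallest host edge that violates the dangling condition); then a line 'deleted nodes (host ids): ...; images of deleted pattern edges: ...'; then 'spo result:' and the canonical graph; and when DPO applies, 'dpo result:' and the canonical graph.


dpo_applies: yes
deleted nodes (host ids): 12; images of deleted pattern edges: (12,3,on)
spo result:
nodes: 0:P, 1:P, 3:P, 4:t1, 5:t2, 6:t3, 7:tok, 8:tok, 9:tok, 10:tok, 13:tok
edges: (0,5,in); (1,4,in); (1,5,in); (3,4,in); (3,6,in); (6,0,out); (7,0,on); (8,1,on); (9,1,on); (10,0,on); (13,0,on)
dpo result:
nodes: 0:P, 1:P, 3:P, 4:t1, 5:t2, 6:t3, 7:tok, 8:tok, 9:tok, 10:tok, 13:tok
edges: (0,5,in); (1,4,in); (1,5,in); (3,4,in); (3,6,in); (6,0,out); (7,0,on); (8,1,on); (9,1,on); (10,0,on); (13,0,on)


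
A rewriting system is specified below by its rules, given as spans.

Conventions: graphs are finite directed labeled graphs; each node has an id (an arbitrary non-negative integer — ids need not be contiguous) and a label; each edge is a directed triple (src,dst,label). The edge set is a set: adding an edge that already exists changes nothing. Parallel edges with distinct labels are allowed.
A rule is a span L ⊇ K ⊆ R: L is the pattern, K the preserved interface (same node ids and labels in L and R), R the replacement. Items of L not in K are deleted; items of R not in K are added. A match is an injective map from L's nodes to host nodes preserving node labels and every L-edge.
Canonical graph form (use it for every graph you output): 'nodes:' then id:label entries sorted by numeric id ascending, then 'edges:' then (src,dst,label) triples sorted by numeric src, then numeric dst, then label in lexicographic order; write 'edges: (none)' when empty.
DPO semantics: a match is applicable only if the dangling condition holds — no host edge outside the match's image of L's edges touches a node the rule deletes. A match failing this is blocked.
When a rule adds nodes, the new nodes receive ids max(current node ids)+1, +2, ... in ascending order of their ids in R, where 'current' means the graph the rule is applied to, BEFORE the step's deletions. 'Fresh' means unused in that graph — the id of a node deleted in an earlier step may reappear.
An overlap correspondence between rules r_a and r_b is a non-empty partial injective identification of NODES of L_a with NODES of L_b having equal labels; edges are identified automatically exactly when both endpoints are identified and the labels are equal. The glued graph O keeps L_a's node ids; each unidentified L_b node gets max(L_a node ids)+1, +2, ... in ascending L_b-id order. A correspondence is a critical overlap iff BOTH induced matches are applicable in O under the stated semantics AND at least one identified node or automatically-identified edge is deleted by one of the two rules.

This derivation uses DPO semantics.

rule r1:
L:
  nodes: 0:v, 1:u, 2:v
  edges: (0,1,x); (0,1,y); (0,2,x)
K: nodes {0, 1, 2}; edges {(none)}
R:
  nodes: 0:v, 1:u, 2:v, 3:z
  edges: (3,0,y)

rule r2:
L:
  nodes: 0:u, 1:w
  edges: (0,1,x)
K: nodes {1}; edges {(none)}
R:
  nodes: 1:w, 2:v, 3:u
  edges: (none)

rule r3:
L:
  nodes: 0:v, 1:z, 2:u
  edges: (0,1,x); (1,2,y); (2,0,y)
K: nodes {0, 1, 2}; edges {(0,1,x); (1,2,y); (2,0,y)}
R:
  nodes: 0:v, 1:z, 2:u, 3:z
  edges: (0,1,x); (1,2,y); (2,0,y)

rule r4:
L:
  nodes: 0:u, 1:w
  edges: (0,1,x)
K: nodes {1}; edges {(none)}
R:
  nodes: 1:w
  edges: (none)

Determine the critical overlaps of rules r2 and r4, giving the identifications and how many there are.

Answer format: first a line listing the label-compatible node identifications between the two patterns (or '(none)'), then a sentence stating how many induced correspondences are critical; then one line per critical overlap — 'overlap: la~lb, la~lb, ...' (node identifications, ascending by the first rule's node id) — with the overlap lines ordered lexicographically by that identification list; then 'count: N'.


label-compatible node identifications between L(r2) and L(r4): 0~0, 1~1
1 of the induced correspondences is a critical overlap of r2 and r4.
overlap: 0~0, 1~1
count: 1


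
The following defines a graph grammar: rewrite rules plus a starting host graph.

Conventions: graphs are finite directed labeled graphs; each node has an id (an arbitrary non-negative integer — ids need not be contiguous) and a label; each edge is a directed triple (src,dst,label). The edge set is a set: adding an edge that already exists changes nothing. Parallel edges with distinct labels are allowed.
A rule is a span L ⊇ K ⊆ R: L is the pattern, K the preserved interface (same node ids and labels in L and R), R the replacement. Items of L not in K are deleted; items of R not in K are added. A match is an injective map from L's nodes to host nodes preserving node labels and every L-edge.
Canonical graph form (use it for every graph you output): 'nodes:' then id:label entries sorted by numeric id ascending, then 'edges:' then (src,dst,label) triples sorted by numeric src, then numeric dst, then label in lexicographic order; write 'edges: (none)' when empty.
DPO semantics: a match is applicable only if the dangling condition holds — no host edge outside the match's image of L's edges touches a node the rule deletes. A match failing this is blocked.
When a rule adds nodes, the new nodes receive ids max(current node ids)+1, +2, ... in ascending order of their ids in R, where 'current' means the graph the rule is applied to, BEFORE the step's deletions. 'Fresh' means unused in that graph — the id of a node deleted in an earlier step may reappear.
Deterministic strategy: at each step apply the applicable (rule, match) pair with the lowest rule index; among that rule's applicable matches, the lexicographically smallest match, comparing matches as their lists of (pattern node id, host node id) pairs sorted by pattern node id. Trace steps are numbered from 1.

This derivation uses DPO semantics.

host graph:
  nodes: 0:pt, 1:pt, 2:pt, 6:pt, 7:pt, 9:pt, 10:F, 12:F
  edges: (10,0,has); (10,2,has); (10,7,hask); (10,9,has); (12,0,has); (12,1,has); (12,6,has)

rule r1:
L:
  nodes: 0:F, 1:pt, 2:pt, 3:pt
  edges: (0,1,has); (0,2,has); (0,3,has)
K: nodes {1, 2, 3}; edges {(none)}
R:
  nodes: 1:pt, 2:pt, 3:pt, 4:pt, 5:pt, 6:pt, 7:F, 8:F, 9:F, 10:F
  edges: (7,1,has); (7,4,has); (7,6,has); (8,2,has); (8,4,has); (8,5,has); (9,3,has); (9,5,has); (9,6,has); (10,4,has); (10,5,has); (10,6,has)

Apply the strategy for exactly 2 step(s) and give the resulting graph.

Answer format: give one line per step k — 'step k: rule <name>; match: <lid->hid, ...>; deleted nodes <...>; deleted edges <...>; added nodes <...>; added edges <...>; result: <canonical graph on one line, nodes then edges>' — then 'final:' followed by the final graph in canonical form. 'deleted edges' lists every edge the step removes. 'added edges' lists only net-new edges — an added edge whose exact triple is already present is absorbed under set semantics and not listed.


step 1: rule r1; match: 0->12, 1->0, 2->1, 3->6; deleted nodes 12; deleted edges (12,0,has); (12,1,has); (12,6,has); added nodes 13, 14, 15, 16, 17, 18, 19; added edges (16,0,has); (16,13,has); (16,15,has); (17,1,has); (17,13,has); (17,14,has); (18,6,has); (18,14,has); (18,15,has); (19,13,has); (19,14,has); (19,15,has); result: nodes: 0:pt, 1:pt, 2:pt, 6:pt, 7:pt, 9:pt, 10:F, 13:pt, 14:pt, 15:pt, 16:F, 17:F, 18:F, 19:F edges: (10,0,has); (10,2,has); (10,7,hask); (10,9,has); (16,0,has); (16,13,has); (16,15,has); (17,1,has); (17,13,has); (17,14,has); (18,6,has); (18,14,has); (18,15,has); (19,13,has); (19,14,has); (19,15,has)
step 2: rule r1; match: 0->16, 1->0, 2->13, 3->15; deleted nodes 16; deleted edges (16,0,has); (16,13,has); (16,15,has); added nodes 20, 21, 22, 23, 24, 25, 26; added edges (23,0,has); (23,20,has); (23,22,has); (24,13,has); (24,20,has); (24,21,has); (25,15,has); (25,21,has); (25,22,has); (26,20,has); (26,21,has); (26,22,has); result: nodes: 0:pt, 1:pt, 2:pt, 6:pt, 7:pt, 9:pt, 10:F, 13:pt, 14:pt, 15:pt, 17:F, 18:F, 19:F, 20:pt, 21:pt, 22:pt, 23:F, 24:F, 25:F, 26:F edges: (10,0,has); (10,2,has); (10,7,hask); (10,9,has); (17,1,has); (17,13,has); (17,14,has); (18,6,has); (18,14,has); (18,15,has); (19,13,has); (19,14,has); (19,15,has); (23,0,has); (23,20,has); (23,22,has); (24,13,has); (24,20,has); (24,21,has); (25,15,has); (25,21,has); (25,22,has); (26,20,has); (26,21,has); (26,22,has)
final:
nodes: 0:pt, 1:pt, 2:pt, 6:pt, 7:pt, 9:pt, 10:F, 13:pt, 14:pt, 15:pt, 17:F, 18:F, 19:F, 20:pt, 21:pt, 22:pt, 23:F, 24:F, 25:F, 26:F
edges: (10,0,has); (10,2,has); (10,7,hask); (10,9,has); (17,1,has); (17,13,has); (17,14,has); (18,6,has); (18,14,has); (18,15,has); (19,13,has); (19,14,has); (19,15,has); (23,0,has); (23,20,has); (23,22,has); (24,13,has); (24,20,has); (24,21,has); (25,15,has); (25,21,has); (25,22,has); (26,20,has); (26,21,has); (26,22,has)


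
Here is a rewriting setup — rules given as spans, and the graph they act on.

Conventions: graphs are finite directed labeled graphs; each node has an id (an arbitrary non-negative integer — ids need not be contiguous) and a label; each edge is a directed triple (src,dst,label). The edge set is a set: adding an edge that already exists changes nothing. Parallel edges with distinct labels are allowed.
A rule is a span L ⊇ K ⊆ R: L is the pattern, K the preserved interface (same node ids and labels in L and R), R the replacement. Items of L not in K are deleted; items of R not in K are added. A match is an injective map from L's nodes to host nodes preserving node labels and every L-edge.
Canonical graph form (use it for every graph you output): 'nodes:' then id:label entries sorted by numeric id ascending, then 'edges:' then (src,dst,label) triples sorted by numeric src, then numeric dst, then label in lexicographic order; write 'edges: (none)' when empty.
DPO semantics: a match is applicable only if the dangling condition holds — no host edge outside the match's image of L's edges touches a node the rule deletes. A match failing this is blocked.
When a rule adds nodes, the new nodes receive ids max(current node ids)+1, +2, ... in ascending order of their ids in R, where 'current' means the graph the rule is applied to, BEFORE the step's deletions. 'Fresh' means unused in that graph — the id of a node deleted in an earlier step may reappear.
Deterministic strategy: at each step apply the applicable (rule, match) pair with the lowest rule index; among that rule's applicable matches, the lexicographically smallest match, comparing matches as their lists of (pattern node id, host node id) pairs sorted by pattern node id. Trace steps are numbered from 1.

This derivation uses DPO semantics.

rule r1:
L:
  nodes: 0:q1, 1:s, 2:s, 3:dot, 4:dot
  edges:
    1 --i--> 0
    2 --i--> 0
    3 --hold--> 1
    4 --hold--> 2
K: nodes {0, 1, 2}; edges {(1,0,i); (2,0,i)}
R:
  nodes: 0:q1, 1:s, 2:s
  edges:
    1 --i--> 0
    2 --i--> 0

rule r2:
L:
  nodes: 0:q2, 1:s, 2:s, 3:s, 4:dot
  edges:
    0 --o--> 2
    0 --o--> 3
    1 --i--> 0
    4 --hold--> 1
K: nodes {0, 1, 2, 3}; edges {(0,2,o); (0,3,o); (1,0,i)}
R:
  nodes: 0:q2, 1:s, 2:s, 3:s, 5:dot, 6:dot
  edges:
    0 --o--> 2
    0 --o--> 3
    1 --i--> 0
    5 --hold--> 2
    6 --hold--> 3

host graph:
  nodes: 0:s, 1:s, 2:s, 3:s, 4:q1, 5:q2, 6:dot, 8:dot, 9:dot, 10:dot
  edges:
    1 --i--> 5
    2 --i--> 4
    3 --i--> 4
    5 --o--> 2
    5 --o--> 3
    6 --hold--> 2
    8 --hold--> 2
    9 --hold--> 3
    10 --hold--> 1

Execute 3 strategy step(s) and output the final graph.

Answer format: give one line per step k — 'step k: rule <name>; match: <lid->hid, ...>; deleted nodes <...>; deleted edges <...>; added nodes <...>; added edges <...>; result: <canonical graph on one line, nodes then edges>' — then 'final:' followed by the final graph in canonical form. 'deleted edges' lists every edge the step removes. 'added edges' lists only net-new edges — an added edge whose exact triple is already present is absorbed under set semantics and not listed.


step 1: rule r1; match: 0->4, 1->2, 2->3, 3->6, 4->9; deleted nodes 6, 9; deleted edges (6,2,hold); (9,3,hold); added nodes (none); added edges (none); result: nodes: 0:s, 1:s, 2:s, 3:s, 4:q1, 5:q2, 8:dot, 10:dot edges: (1,5,i); (2,4,i); (3,4,i); (5,2,o); (5,3,o); (8,2,hold); (10,1,hold)
step 2: rule r2; match: 0->5, 1->1, 2->2, 3->3, 4->10; deleted nodes 10; deleted edges (10,1,hold); added nodes 11, 12; added edges (11,2,hold); (12,3,hold); result: nodes: 0:s, 1:s, 2:s, 3:s, 4:q1, 5:q2, 8:dot, 11:dot, 12:dot edges: (1,5,i); (2,4,i); (3,4,i); (5,2,o); (5,3,o); (8,2,hold); (11,2,hold); (12,3,hold)
step 3: rule r1; match: 0->4, 1->2, 2->3, 3->8, 4->12; deleted nodes 8, 12; deleted edges (8,2,hold); (12,3,hold); added nodes (none); added edges (none); result: nodes: 0:s, 1:s, 2:s, 3:s, 4:q1, 5:q2, 11:dot edges: (1,5,i); (2,4,i); (3,4,i); (5,2,o); (5,3,o); (11,2,hold)
final:
nodes: 0:s, 1:s, 2:s, 3:s, 4:q1, 5:q2, 11:dot
edges: (1,5,i); (2,4,i); (3,4,i); (5,2,o); (5,3,o); (11,2,hold)
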